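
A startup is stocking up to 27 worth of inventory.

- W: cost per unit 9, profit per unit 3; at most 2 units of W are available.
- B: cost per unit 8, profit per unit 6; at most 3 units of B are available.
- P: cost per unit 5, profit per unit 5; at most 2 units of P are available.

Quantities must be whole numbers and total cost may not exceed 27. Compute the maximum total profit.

P has the best ratio (5/5); taking only P gives at most 2×5 = 10 (stopped by the supply cap of 2).
Mixing does better — 2×B and 2×P: cost 26 ≤ 27, profit 2·6 + 2·5 = 22.

22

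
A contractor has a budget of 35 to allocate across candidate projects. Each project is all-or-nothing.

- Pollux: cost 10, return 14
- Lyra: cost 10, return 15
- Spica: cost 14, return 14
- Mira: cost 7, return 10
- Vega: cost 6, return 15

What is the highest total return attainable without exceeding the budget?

54

Treat it as a binary knapsack problem.
Lyra + Spica + Vega: cost 10 + 14 + 6 = 30 ≤ 35, return 15 + 14 + 15 = 44.
Pollux + Lyra + Vega: cost 10 + 10 + 6 = 26 ≤ 35, return 14 + 15 + 15 = 44.
Pollux + Lyra + Mira + Vega: cost 10 + 10 + 7 + 6 = 33 ≤ 35, return 14 + 15 + 10 + 15 = 54.
Best is Pollux, Lyra, Mira, and Vega with total return 54.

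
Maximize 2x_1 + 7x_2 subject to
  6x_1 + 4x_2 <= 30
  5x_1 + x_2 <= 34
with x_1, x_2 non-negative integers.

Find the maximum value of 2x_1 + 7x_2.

49

The continuous relaxation peaks at (0, 7.5) with value 52.50; rounding to a feasible lattice point costs some objective.
(x_1,x_2)=(0,7): 6·0+4·7=28≤30, 5·0+1·7=7≤34, objective 49.
(x_1,x_2)=(1,6): 6·1+4·6=30≤30, 5·1+1·6=11≤34, objective 44.
(x_1,x_2)=(0,6): 6·0+4·6=24≤30, 5·0+1·6=6≤34, objective 42.
No feasible integer point exceeds 49.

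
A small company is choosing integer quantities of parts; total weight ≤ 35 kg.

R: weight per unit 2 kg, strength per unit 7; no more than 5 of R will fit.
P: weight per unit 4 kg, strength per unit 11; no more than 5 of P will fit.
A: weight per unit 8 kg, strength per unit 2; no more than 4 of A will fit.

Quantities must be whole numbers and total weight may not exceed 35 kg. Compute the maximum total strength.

Take 5×R and 5×P: weight 30 ≤ 35, strength 5·7 + 5·11 = 90.
R has the best ratio (7/2) and is taken to its limit of 5; remaining capacity is filled optimally with the others.

90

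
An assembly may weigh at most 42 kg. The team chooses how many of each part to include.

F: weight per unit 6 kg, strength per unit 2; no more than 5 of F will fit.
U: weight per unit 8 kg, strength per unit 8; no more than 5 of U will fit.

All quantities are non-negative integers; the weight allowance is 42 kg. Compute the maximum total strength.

This is a bounded integer knapsack.
U has the best ratio (8/8); taking only U gives at most 5×8 = 40 (stopped by the weight limit).
Optimal: 5×U: weight 40 ≤ 42, strength 5·8 = 40.

40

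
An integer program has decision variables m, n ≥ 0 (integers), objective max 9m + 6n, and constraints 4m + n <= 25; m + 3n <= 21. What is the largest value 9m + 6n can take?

75

(m,n)=(5,5): 4·5+1·5=25≤25, 1·5+3·5=20≤21, objective 75.
(m,n)=(5,4): 4·5+1·4=24≤25, 1·5+3·4=17≤21, objective 69.
(m,n)=(4,5): 4·4+1·5=21≤25, 1·4+3·5=19≤21, objective 66.
The best lattice point is (5,5), giving 75.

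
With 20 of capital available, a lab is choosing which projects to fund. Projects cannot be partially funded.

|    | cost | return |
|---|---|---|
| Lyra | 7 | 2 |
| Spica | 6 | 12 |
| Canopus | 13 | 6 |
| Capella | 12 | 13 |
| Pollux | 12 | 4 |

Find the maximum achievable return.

25

Allowing fractional choices, the relaxed optimum would be about 25.9, but projects are indivisible.
Spica + Capella: cost 6 + 12 = 18 ≤ 20, return 12 + 13 = 25.
Spica + Canopus: cost 6 + 13 = 19 ≤ 20, return 12 + 6 = 18.
Best is Spica and Capella with total return 25.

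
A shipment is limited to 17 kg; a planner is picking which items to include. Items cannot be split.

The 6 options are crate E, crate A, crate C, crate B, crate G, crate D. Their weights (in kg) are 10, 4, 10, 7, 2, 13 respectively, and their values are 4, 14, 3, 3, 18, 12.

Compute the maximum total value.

This is a 0-1 knapsack instance.
Allowing fractional choices, the relaxed optimum would be about 42.2, but items are indivisible.
crate E + crate A + crate G: weight 10 + 4 + 2 = 16 ≤ 17, value 4 + 14 + 18 = 36.
crate A + crate C + crate G: weight 4 + 10 + 2 = 16 ≤ 17, value 14 + 3 + 18 = 35.
crate A + crate B + crate G: weight 4 + 7 + 2 = 13 ≤ 17, value 14 + 3 + 18 = 35.
Best is crate E, crate A, and crate G with total value 36.

36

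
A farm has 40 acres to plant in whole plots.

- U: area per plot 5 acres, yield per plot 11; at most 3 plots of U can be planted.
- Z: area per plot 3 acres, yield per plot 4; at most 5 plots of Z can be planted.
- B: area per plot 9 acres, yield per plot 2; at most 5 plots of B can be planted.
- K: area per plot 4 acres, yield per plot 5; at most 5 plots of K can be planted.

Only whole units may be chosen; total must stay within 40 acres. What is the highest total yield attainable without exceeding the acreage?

Take 3×U, 3×Z, and 4×K: area 40 ≤ 40, yield 3·11 + 3·4 + 4·5 = 65.
U has the best ratio (11/5) and is taken to its limit of 3; remaining capacity is filled optimally with the others.

65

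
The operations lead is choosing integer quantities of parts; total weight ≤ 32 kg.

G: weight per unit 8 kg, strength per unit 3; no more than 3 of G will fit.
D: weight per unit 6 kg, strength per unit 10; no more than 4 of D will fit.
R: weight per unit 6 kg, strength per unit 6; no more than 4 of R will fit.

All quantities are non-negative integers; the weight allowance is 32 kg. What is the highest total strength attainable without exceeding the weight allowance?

Take 4×D and 1×R: weight 30 ≤ 32, strength 4·10 + 1·6 = 46.
D has the best ratio (10/6) and is taken to its limit of 4; remaining capacity is filled optimally with the others.

46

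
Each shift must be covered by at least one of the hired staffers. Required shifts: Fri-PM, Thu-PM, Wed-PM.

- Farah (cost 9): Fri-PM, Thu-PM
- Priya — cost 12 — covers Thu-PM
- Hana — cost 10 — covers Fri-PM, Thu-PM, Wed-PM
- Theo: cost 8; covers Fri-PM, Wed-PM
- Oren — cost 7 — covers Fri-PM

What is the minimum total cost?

This is a weighted set-cover instance.
Hana alone covers Fri-PM, Thu-PM, Wed-PM — every shift.
Total cost: 10.
No cover costs less than 10.

10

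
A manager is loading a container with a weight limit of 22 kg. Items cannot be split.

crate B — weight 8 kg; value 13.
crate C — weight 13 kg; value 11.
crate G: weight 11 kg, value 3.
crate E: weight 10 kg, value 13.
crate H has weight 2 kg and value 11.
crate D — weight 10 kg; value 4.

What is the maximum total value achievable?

37

crate E + crate H + crate D: weight 10 + 2 + 10 = 22 ≤ 22, value 13 + 11 + 4 = 28.
crate B + crate H + crate D: weight 8 + 2 + 10 = 20 ≤ 22, value 13 + 11 + 4 = 28.
crate B + crate E + crate H: weight 8 + 10 + 2 = 20 ≤ 22, value 13 + 13 + 11 = 37.
Best is crate B, crate E, and crate H with total value 37.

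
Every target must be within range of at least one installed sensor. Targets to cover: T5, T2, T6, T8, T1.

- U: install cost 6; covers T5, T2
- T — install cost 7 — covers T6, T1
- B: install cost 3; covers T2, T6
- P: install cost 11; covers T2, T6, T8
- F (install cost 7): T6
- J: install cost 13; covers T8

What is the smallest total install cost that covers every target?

24

The greedy cost-per-new-target heuristic would pick B, U, T, and P for 27, but a cheaper cover exists.
Choose U, T, and P: together they cover T5, T2, T6, T8, T1 — every target.
Total install cost: 6 + 7 + 11 = 24.
No cover costs less than 24.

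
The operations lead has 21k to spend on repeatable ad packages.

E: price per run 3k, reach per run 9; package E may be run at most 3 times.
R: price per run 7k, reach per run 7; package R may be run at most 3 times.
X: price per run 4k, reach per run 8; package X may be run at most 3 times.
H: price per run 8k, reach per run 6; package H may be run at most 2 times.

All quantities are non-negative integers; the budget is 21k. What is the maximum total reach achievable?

51

This is a bounded integer knapsack.
3×E and 3×X: price 21 ≤ 21, reach 3·9 + 3·8 = 51.
3×E and 2×X: price 17 ≤ 21, reach 3·9 + 2·8 = 43.
Best is 51.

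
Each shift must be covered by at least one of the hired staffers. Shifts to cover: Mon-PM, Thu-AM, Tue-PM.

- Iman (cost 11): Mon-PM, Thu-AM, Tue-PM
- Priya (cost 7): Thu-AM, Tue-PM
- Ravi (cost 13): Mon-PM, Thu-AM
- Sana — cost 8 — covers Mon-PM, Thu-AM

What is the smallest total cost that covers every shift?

11

This is an integer covering problem.
The greedy cost-per-new-shift heuristic would pick Priya and Sana for 15, but a cheaper cover exists.
Iman alone covers Mon-PM, Thu-AM, Tue-PM — every shift.
Total cost: 11.
No cover costs less than 11.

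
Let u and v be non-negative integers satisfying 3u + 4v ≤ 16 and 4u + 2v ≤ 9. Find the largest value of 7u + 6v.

24

Relaxing integrality, the LP optimum is 25.00 at (u,v) = (0.4, 3.7), which is not an integer point.
(u,v)=(0,4): 3·0+4·4=16≤16, 4·0+2·4=8≤9, objective 24.
(u,v)=(1,2): 3·1+4·2=11≤16, 4·1+2·2=8≤9, objective 19.
(u,v)=(0,3): 3·0+4·3=12≤16, 4·0+2·3=6≤9, objective 18.
No feasible integer point exceeds 24.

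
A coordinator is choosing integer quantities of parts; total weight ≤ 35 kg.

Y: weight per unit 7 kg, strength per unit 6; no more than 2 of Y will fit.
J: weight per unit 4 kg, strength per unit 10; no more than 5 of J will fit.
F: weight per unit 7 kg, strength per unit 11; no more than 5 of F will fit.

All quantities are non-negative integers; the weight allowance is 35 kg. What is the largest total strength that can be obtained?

72

This is a bounded integer knapsack.
1×Y, 5×J, and 1×F: weight 34 ≤ 35, strength 1·6 + 5·10 + 1·11 = 67.
5×J and 2×F: weight 34 ≤ 35, strength 5·10 + 2·11 = 72.
Best is 72.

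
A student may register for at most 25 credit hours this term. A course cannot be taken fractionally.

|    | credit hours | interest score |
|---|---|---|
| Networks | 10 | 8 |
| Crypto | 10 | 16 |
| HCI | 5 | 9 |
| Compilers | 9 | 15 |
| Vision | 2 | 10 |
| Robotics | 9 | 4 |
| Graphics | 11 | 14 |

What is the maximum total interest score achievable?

Allowing fractional choices, the relaxed optimum would be about 48.4, but courses are indivisible.
Crypto + Compilers + Vision: credit hours 10 + 9 + 2 = 21 ≤ 25, interest score 16 + 15 + 10 = 41.
Crypto + Vision + Graphics: credit hours 10 + 2 + 11 = 23 ≤ 25, interest score 16 + 10 + 14 = 40.
Best is Crypto, Compilers, and Vision with total interest score 41.

41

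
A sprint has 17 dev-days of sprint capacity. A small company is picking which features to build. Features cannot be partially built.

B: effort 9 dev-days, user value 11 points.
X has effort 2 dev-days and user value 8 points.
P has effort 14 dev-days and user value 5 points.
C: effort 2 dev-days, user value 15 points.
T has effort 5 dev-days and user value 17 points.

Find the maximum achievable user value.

43

Take B, C, and T: effort 9 + 2 + 5 = 16 ≤ 17, user value 11 + 15 + 17 = 43.
No other feasible combination does better.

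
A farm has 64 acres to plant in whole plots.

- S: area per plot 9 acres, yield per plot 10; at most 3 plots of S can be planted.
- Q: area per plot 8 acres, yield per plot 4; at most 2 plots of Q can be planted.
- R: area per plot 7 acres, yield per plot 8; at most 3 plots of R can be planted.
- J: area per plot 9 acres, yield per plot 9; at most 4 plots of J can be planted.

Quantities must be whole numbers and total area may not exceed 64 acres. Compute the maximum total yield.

This is a bounded integer knapsack.
R has the best ratio (8/7); taking only R gives at most 3×8 = 24 (stopped by the supply cap of 3).
Mixing does better — 3×S and 4×J: area 63 ≤ 64, yield 3·10 + 4·9 = 66.

66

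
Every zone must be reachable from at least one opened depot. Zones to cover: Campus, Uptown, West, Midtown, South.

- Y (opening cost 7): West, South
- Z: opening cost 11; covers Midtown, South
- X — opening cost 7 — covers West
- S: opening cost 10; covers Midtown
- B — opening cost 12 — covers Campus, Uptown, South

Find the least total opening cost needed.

This is a weighted set-cover instance.
Choose Y, S, and B: together they cover Campus, Uptown, West, Midtown, South — every zone.
Total opening cost: 7 + 10 + 12 = 29.
No cover costs less than 29.

29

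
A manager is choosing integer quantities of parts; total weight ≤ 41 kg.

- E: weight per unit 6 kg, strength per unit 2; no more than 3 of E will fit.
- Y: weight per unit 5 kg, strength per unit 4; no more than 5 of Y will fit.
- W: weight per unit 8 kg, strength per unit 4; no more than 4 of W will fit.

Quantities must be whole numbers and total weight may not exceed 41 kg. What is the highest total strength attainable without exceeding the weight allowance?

5×Y and 2×W: weight 41 ≤ 41, strength 5·4 + 2·4 = 28.
1×E, 5×Y, and 1×W: weight 39 ≤ 41, strength 1·2 + 5·4 + 1·4 = 26.
Best is 28.

28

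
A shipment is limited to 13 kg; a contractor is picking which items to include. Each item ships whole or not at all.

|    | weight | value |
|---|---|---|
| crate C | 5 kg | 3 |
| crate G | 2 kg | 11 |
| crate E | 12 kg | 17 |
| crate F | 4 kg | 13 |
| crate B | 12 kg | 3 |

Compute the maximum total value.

27

Take crate C, crate G, and crate F: weight 5 + 2 + 4 = 11 ≤ 13, value 3 + 11 + 13 = 27.
No other feasible combination does better.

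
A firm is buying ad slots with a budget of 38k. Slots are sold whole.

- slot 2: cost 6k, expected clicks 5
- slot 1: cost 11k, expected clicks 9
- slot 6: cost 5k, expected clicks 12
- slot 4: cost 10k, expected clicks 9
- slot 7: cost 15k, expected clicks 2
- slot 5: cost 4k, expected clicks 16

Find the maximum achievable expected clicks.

51

Take slot 2, slot 1, slot 6, slot 4, and slot 5: cost 6 + 11 + 5 + 10 + 4 = 36 ≤ 38, expected clicks 5 + 9 + 12 + 9 + 16 = 51.
No other feasible combination does better.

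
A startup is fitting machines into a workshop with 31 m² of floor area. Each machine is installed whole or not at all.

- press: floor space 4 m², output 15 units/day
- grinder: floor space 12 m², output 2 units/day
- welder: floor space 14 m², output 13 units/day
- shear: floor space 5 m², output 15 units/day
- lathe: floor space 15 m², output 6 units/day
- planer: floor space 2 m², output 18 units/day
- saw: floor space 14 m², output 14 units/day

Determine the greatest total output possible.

Allowing fractional choices, the relaxed optimum would be about 67.6, but machines are indivisible.
press + shear + planer + saw: floor space 4 + 5 + 2 + 14 = 25 ≤ 31, output 15 + 15 + 18 + 14 = 62.
press + welder + shear + planer: floor space 4 + 14 + 5 + 2 = 25 ≤ 31, output 15 + 13 + 15 + 18 = 61.
press + shear + lathe + planer: floor space 4 + 5 + 15 + 2 = 26 ≤ 31, output 15 + 15 + 6 + 18 = 54.
Best is press, shear, planer, and saw with total output 62.

62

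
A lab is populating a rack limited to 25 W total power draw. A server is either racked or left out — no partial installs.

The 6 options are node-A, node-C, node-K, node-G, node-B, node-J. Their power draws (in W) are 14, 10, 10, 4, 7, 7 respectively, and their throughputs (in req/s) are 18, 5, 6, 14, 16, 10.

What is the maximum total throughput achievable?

48

Take node-A, node-G, and node-B: power draw 14 + 4 + 7 = 25 ≤ 25, throughput 18 + 14 + 16 = 48.
No other feasible combination does better.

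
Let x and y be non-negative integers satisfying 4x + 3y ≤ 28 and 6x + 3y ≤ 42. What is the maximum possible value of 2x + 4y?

36

(x,y)=(0,9) is feasible, giving 36.
(x,y)=(1,8) is feasible, giving 34.
(x,y)=(0,8) is feasible, giving 32.
No feasible integer point exceeds 36.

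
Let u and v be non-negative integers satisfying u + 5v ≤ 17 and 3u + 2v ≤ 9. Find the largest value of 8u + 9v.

Relaxing integrality, the LP optimum is 35.85 at (u,v) = (0.846, 3.23), which is not an integer point.
(u,v)=(1,3): 1·1+5·3=16≤17, 3·1+2·3=9≤9, objective 35.
(u,v)=(0,3): 1·0+5·3=15≤17, 3·0+2·3=6≤9, objective 27.
(u,v)=(1,2): 1·1+5·2=11≤17, 3·1+2·2=7≤9, objective 26.
The best lattice point is (1,3), giving 35.

35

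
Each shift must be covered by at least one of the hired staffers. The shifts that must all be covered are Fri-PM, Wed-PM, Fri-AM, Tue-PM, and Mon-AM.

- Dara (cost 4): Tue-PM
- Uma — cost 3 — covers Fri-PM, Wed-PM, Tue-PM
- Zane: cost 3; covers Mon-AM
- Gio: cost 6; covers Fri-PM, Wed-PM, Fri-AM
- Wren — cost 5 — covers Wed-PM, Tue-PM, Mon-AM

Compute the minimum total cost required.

The greedy cost-per-new-shift heuristic would pick Uma, Zane, and Gio for 12, but a cheaper cover exists.
Choose Gio and Wren: together they cover Fri-PM, Wed-PM, Fri-AM, Tue-PM, Mon-AM — every shift.
Total cost: 6 + 5 = 11.
No cover costs less than 11.

11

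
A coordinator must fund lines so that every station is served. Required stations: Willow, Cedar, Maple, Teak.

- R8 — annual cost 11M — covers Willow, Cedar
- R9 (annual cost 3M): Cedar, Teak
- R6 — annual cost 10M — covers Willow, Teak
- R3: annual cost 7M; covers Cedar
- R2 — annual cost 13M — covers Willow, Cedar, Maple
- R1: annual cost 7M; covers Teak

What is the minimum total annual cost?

16

This is an integer covering problem.
Choose R9 and R2: together they cover Willow, Cedar, Maple, Teak — every station.
Total annual cost: 3 + 13 = 16.
No cover costs less than 16.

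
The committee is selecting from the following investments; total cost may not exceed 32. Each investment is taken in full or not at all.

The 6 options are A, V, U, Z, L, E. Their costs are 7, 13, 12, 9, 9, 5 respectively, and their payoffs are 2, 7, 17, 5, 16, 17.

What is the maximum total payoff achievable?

50

Take U, L, and E: cost 12 + 9 + 5 = 26 ≤ 32, payoff 17 + 16 + 17 = 50.
No other feasible combination does better.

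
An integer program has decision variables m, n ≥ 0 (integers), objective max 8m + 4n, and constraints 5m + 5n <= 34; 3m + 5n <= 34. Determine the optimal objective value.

48

(m,n)=(6,0): 5·6+5·0=30≤34, 3·6+5·0=18≤34, objective 48.
(m,n)=(5,1): 5·5+5·1=30≤34, 3·5+5·1=20≤34, objective 44.
Maximum is 48 at (m,n)=(6,0).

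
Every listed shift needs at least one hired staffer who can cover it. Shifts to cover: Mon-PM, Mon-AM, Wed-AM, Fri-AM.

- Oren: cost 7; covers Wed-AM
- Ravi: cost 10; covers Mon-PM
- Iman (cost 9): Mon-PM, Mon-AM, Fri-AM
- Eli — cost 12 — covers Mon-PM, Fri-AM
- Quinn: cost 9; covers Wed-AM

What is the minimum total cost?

This is a weighted set-cover instance.
Choose Oren and Iman: together they cover Mon-PM, Mon-AM, Wed-AM, Fri-AM — every shift.
Total cost: 7 + 9 = 16.

16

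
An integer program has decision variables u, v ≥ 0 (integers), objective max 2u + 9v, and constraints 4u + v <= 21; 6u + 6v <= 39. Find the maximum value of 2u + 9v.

(u,v)=(0,6): 4·0+1·6=6≤21, 6·0+6·6=36≤39, objective 54.
(u,v)=(1,5): 4·1+1·5=9≤21, 6·1+6·5=36≤39, objective 47.
Maximum is 54 at (u,v)=(0,6).

54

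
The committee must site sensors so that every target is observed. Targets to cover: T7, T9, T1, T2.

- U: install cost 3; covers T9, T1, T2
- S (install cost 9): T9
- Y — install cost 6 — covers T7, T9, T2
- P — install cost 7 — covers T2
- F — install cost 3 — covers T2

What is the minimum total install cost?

9

Choose U and Y: together they cover T7, T9, T1, T2 — every target.
Total install cost: 3 + 6 = 9.
No cover costs less than 9.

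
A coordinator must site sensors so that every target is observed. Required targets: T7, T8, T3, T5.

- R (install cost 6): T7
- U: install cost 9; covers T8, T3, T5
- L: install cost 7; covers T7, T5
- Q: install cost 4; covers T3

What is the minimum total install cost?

15

This is an integer covering problem.
Choose R and U: together they cover T7, T8, T3, T5 — every target.
Total install cost: 6 + 9 = 15.
No cover costs less than 15.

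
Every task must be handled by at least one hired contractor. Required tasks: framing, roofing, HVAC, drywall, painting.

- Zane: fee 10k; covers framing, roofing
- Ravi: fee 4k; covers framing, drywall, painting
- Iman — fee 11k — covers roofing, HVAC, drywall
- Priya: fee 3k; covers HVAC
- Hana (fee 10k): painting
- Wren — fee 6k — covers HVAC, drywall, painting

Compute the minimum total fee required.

The greedy cost-per-new-task heuristic would pick Ravi, Priya, and Zane for 17, but a cheaper cover exists.
Choose Ravi and Iman: together they cover framing, roofing, HVAC, drywall, painting — every task.
Total fee: 4 + 11 = 15.
No cover costs less than 15.

15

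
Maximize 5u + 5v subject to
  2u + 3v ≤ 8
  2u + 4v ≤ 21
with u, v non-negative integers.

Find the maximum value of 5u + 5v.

20

(u,v)=(4,0): 2·4+3·0=8≤8, 2·4+4·0=8≤21, objective 20.
(u,v)=(3,0): 2·3+3·0=6≤8, 2·3+4·0=6≤21, objective 15.
The best lattice point is (4,0), giving 20.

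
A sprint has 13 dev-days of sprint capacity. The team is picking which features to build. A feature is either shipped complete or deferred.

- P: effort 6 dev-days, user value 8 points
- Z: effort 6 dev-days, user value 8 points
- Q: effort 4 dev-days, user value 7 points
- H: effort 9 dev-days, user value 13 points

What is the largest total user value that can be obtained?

P + Q: effort 6 + 4 = 10 ≤ 13, user value 8 + 7 = 15.
P + Z: effort 6 + 6 = 12 ≤ 13, user value 8 + 8 = 16.
Q + H: effort 4 + 9 = 13 ≤ 13, user value 7 + 13 = 20.
Best is Q and H with total user value 20.

20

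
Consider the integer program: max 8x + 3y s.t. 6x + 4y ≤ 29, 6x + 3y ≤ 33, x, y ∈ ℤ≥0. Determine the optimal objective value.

Relaxing integrality, the LP optimum is 38.67 at (x,y) = (4.83, 0), which is not an integer point.
(x,y)=(4,1): 6·4+4·1=28≤29, 6·4+3·1=27≤33, objective 35.
(x,y)=(4,0): 6·4+4·0=24≤29, 6·4+3·0=24≤33, objective 32.
(x,y)=(3,2): 6·3+4·2=26≤29, 6·3+3·2=24≤33, objective 30.
No feasible integer point exceeds 35.

35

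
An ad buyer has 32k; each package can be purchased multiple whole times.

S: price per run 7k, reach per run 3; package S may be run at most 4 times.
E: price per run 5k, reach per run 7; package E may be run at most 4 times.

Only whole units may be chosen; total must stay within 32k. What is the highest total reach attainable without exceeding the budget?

31

E has the best ratio (7/5); taking only E gives at most 4×7 = 28 (stopped by the supply cap of 4).
Mixing does better — 1×S and 4×E: price 27 ≤ 32, reach 1·3 + 4·7 = 31.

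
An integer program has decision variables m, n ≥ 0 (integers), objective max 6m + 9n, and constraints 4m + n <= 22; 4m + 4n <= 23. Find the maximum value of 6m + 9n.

45

(m,n)=(0,5): 4·0+1·5=5≤22, 4·0+4·5=20≤23, objective 45.
(m,n)=(1,4): 4·1+1·4=8≤22, 4·1+4·4=20≤23, objective 42.
(m,n)=(0,4): 4·0+1·4=4≤22, 4·0+4·4=16≤23, objective 36.
No feasible integer point exceeds 45.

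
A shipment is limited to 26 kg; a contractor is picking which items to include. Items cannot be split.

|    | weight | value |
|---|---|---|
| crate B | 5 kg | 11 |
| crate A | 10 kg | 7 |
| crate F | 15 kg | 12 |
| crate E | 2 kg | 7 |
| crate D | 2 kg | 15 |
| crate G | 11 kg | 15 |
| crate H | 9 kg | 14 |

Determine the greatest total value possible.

51

Allowing fractional choices, the relaxed optimum would be about 57.9, but items are indivisible.
crate E + crate D + crate G + crate H: weight 2 + 2 + 11 + 9 = 24 ≤ 26, value 7 + 15 + 15 + 14 = 51.
crate B + crate E + crate D + crate H: weight 5 + 2 + 2 + 9 = 18 ≤ 26, value 11 + 7 + 15 + 14 = 47.
crate B + crate E + crate D + crate G: weight 5 + 2 + 2 + 11 = 20 ≤ 26, value 11 + 7 + 15 + 15 = 48.
Best is crate E, crate D, crate G, and crate H with total value 51.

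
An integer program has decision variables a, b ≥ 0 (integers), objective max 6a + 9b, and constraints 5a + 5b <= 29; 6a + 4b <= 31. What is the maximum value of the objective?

45

(a,b)=(0,5): 5·0+5·5=25≤29, 6·0+4·5=20≤31, objective 45.
(a,b)=(1,4): 5·1+5·4=25≤29, 6·1+4·4=22≤31, objective 42.
(a,b)=(0,4): 5·0+5·4=20≤29, 6·0+4·4=16≤31, objective 36.
Maximum is 45 at (a,b)=(0,5).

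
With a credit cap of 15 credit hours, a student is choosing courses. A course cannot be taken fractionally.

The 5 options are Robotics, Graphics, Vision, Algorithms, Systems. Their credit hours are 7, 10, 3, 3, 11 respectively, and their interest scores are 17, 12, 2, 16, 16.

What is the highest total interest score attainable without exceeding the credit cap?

35

Treat it as a binary knapsack problem.
Take Robotics, Vision, and Algorithms: credit hours 7 + 3 + 3 = 13 ≤ 15, interest score 17 + 2 + 16 = 35.
No other feasible combination does better.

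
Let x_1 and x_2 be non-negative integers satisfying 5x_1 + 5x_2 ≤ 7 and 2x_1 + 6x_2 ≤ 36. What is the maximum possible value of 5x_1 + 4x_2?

5

Relaxing integrality, the LP optimum is 7.00 at (x_1,x_2) = (1.4, 0), which is not an integer point.
(x_1,x_2)=(1,0) is feasible, giving 5.
(x_1,x_2)=(0,1) is feasible, giving 4.
(x_1,x_2)=(0,0) is feasible, giving 0.
The best lattice point is (1,0), giving 5.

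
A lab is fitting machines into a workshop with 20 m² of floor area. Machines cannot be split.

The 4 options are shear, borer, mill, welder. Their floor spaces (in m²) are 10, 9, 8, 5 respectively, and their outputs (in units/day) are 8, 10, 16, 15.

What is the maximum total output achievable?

Allowing fractional choices, the relaxed optimum would be about 38.8, but machines are indivisible.
borer + welder: floor space 9 + 5 = 14 ≤ 20, output 10 + 15 = 25.
mill + welder: floor space 8 + 5 = 13 ≤ 20, output 16 + 15 = 31.
borer + mill: floor space 9 + 8 = 17 ≤ 20, output 10 + 16 = 26.
Best is mill and welder with total output 31.

31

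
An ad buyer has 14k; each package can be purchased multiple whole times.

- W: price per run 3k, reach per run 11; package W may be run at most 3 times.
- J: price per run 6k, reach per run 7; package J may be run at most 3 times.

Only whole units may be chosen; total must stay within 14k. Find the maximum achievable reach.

This is a bounded integer knapsack.
W has the best ratio (11/3); taking only W gives at most 3×11 = 33 (stopped by the supply cap of 3).
Optimal: 3×W: price 9 ≤ 14, reach 3·11 = 33.

33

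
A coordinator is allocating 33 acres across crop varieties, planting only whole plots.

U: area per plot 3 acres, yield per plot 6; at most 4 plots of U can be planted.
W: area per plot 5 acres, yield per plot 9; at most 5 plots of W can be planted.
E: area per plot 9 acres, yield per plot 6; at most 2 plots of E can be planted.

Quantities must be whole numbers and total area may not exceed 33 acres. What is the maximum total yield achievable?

60

U has the best ratio (6/3); taking only U gives at most 4×6 = 24 (stopped by the supply cap of 4).
Mixing does better — 4×U and 4×W: area 32 ≤ 33, yield 4·6 + 4·9 = 60.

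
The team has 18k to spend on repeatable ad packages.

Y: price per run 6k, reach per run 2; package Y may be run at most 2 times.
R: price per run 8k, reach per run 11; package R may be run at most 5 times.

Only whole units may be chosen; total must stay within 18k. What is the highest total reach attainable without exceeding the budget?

22

This is a bounded integer knapsack.
R has the best ratio (11/8); taking only R gives at most 2×11 = 22 (stopped by the price limit).
Optimal: 2×R: price 16 ≤ 18, reach 2·11 = 22.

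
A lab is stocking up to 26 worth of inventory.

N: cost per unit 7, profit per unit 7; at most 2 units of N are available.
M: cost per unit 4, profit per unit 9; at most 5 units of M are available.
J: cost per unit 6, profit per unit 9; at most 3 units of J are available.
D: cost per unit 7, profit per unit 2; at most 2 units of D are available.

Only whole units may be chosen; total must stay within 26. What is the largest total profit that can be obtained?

5×M and 1×J: cost 26 ≤ 26, profit 5·9 + 1·9 = 54.
2×M and 3×J: cost 26 ≤ 26, profit 2·9 + 3·9 = 45.
Best is 54.

54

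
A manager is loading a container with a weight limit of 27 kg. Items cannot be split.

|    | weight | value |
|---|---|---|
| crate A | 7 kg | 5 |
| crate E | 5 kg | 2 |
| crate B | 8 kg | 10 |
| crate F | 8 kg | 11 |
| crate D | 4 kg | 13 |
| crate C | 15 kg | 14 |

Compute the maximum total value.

39

crate B + crate D + crate C: weight 8 + 4 + 15 = 27 ≤ 27, value 10 + 13 + 14 = 37.
crate A + crate B + crate F + crate D: weight 7 + 8 + 8 + 4 = 27 ≤ 27, value 5 + 10 + 11 + 13 = 39.
crate F + crate D + crate C: weight 8 + 4 + 15 = 27 ≤ 27, value 11 + 13 + 14 = 38.
Best is crate A, crate B, crate F, and crate D with total value 39.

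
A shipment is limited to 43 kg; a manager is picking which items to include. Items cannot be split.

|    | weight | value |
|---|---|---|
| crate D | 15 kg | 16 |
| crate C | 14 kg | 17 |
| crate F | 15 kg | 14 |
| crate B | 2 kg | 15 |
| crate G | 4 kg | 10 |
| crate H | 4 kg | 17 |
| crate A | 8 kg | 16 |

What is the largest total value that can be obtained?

81

Take crate D, crate C, crate B, crate H, and crate A: weight 15 + 14 + 2 + 4 + 8 = 43 ≤ 43, value 16 + 17 + 15 + 17 + 16 = 81.
No other feasible combination does better.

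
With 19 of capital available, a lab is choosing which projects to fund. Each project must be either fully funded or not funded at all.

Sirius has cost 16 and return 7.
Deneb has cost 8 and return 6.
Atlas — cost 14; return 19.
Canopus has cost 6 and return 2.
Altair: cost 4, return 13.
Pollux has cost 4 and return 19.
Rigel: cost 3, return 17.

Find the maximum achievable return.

This is an integer program with binary decision variables.
Take Deneb, Altair, Pollux, and Rigel: cost 8 + 4 + 4 + 3 = 19 ≤ 19, return 6 + 13 + 19 + 17 = 55.
No other feasible combination does better.

55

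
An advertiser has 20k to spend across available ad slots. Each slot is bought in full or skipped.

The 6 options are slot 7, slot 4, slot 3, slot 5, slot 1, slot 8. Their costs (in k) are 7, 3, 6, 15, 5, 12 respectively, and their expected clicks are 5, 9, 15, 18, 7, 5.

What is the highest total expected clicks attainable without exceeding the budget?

31

This is an integer program with binary decision variables.
Allowing fractional choices, the relaxed optimum would be about 38.2, but ad slots are indivisible.
slot 7 + slot 4 + slot 3: cost 7 + 3 + 6 = 16 ≤ 20, expected clicks 5 + 9 + 15 = 29.
slot 4 + slot 3 + slot 1: cost 3 + 6 + 5 = 14 ≤ 20, expected clicks 9 + 15 + 7 = 31.
Best is slot 4, slot 3, and slot 1 with total expected clicks 31.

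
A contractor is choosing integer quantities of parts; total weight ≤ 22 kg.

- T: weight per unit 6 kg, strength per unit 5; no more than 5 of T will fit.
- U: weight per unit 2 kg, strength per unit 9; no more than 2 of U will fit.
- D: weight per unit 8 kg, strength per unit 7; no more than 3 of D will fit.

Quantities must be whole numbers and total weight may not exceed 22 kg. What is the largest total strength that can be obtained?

33

3×T and 2×U: weight 22 ≤ 22, strength 3·5 + 2·9 = 33.
2×U and 2×D: weight 20 ≤ 22, strength 2·9 + 2·7 = 32.
Best is 33.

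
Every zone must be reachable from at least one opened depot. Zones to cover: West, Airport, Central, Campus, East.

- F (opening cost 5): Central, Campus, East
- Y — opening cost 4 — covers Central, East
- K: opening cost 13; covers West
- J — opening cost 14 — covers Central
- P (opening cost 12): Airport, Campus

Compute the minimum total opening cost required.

29

The greedy cost-per-new-zone heuristic would pick F, P, and K for 30, but a cheaper cover exists.
Choose Y, K, and P: together they cover West, Airport, Central, Campus, East — every zone.
Total opening cost: 4 + 13 + 12 = 29.
No cover costs less than 29.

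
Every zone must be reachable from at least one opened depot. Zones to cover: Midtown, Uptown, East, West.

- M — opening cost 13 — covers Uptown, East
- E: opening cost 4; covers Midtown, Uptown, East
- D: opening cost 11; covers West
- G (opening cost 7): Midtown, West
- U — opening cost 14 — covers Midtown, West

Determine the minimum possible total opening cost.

11

Choose E and G: together they cover Midtown, Uptown, East, West — every zone.
Total opening cost: 4 + 7 = 11.
No cover costs less than 11.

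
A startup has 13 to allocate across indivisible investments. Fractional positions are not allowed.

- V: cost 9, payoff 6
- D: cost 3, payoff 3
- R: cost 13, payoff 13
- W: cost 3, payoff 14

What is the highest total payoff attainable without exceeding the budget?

20

Allowing fractional choices, the relaxed optimum would be about 24.0, but investments are indivisible.
W: cost 3 ≤ 13, payoff 14.
V + W: cost 9 + 3 = 12 ≤ 13, payoff 6 + 14 = 20.
D + W: cost 3 + 3 = 6 ≤ 13, payoff 3 + 14 = 17.
Best is V and W with total payoff 20.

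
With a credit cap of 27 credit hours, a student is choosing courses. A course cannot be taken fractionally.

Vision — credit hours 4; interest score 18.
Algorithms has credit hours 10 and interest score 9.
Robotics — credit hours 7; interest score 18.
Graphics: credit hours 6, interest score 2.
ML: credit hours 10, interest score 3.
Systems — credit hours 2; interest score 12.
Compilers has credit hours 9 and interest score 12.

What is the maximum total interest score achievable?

60

Take Vision, Robotics, Systems, and Compilers: credit hours 4 + 7 + 2 + 9 = 22 ≤ 27, interest score 18 + 18 + 12 + 12 = 60.
No other feasible combination does better.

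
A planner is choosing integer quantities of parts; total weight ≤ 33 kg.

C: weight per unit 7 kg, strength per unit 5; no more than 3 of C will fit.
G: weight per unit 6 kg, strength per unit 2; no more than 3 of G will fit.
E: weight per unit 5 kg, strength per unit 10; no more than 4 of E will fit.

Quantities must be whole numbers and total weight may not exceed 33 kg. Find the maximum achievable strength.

47

E has the best ratio (10/5); taking only E gives at most 4×10 = 40 (stopped by the supply cap of 4).
Mixing does better — 1×C, 1×G, and 4×E: weight 33 ≤ 33, strength 1·5 + 1·2 + 4·10 = 47.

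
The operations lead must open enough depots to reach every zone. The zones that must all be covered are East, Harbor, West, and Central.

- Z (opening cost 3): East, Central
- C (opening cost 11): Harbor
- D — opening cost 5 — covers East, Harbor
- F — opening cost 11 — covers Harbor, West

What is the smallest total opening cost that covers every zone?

The greedy cost-per-new-zone heuristic would pick Z, D, and F for 19, but a cheaper cover exists.
Choose Z and F: together they cover East, Harbor, West, Central — every zone.
Total opening cost: 3 + 11 = 14.
No cover costs less than 14.

14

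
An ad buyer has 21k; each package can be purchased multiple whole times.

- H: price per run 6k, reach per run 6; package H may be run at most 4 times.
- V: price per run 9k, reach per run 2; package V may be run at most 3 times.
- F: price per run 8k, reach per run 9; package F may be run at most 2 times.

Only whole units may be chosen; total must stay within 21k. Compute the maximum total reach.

This is a bounded integer knapsack.
Take 2×H and 1×F: price 20 ≤ 21, reach 2·6 + 1·9 = 21.
No other integer combination yields more.

21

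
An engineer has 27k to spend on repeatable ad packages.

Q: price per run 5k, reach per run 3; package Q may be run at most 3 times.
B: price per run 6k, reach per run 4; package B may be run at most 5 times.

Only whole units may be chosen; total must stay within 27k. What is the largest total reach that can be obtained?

17

B has the best ratio (4/6); taking only B gives at most 4×4 = 16 (stopped by the price limit).
Mixing does better — 3×Q and 2×B: price 27 ≤ 27, reach 3·3 + 2·4 = 17.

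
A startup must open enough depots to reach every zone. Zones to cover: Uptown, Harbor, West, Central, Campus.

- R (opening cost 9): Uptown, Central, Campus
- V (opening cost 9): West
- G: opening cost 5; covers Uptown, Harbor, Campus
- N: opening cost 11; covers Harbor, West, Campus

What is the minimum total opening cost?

20

This is an integer covering problem.
The greedy cost-per-new-zone heuristic would pick G, R, and V for 23, but a cheaper cover exists.
Choose R and N: together they cover Uptown, Harbor, West, Central, Campus — every zone.
Total opening cost: 9 + 11 = 20.
No cover costs less than 20.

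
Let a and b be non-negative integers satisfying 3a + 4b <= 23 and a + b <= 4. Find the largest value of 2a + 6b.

(a,b)=(0,4): 3·0+4·4=16≤23, 1·0+1·4=4≤4, objective 24.
(a,b)=(1,3): 3·1+4·3=15≤23, 1·1+1·3=4≤4, objective 20.
(a,b)=(0,3): 3·0+4·3=12≤23, 1·0+1·3=3≤4, objective 18.
The best lattice point is (0,4), giving 24.

24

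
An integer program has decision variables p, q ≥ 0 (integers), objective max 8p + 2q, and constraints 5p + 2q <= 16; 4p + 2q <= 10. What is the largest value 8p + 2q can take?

(p,q)=(2,1) is feasible, giving 18.
(p,q)=(2,0) is feasible, giving 16.
(p,q)=(1,2) is feasible, giving 12.
(p,q)=(1,1) is feasible, giving 10.
No feasible integer point exceeds 18.

18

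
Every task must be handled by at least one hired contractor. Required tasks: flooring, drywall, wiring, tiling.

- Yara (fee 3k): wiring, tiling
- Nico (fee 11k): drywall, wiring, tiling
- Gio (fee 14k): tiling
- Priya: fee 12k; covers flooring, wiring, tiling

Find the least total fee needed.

23

The greedy cost-per-new-task heuristic would pick Yara, Nico, and Priya for 26, but a cheaper cover exists.
Choose Nico and Priya: together they cover flooring, drywall, wiring, tiling — every task.
Total fee: 11 + 12 = 23.
No cover costs less than 23.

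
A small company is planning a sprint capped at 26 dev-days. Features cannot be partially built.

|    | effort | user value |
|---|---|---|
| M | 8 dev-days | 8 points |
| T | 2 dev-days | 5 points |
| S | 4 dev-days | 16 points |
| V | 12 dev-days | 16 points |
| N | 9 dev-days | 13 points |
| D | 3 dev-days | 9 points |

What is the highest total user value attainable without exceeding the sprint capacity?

Allowing fractional choices, the relaxed optimum would be about 53.7, but features are indivisible.
T + S + V + D: effort 2 + 4 + 12 + 3 = 21 ≤ 26, user value 5 + 16 + 16 + 9 = 46.
M + T + S + N + D: effort 8 + 2 + 4 + 9 + 3 = 26 ≤ 26, user value 8 + 5 + 16 + 13 + 9 = 51.
Best is M, T, S, N, and D with total user value 51.

51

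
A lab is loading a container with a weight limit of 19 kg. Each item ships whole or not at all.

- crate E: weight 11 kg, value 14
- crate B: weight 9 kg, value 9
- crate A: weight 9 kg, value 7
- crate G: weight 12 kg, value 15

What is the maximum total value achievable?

16

Treat it as a binary knapsack problem.
Allowing fractional choices, the relaxed optimum would be about 24.0, but items are indivisible.
crate E: weight 11 ≤ 19, value 14.
crate G: weight 12 ≤ 19, value 15.
crate B + crate A: weight 9 + 9 = 18 ≤ 19, value 9 + 7 = 16.
Best is crate B and crate A with total value 16.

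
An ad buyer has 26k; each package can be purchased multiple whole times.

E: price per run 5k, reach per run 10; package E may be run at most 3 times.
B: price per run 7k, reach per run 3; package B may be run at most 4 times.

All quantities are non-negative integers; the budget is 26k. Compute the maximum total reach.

E has the best ratio (10/5); taking only E gives at most 3×10 = 30 (stopped by the supply cap of 3).
Mixing does better — 3×E and 1×B: price 22 ≤ 26, reach 3·10 + 1·3 = 33.

33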